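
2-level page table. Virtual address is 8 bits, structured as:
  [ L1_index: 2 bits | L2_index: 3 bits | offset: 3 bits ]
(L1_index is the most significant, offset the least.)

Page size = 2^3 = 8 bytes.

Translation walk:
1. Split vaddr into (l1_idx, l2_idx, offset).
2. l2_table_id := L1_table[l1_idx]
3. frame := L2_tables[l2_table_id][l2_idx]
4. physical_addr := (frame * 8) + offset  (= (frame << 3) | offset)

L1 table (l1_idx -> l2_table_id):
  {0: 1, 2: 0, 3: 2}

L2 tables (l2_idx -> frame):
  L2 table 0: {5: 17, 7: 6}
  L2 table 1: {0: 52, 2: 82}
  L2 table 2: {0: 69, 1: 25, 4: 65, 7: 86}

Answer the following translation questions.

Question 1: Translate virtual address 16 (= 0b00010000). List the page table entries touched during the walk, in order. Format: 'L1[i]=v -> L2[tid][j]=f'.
Answer: L1[0]=1 -> L2[1][2]=82

Derivation:
vaddr = 16 = 0b00010000
Split: l1_idx=0, l2_idx=2, offset=0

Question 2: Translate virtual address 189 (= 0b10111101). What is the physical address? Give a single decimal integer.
vaddr = 189 = 0b10111101
Split: l1_idx=2, l2_idx=7, offset=5
L1[2] = 0
L2[0][7] = 6
paddr = 6 * 8 + 5 = 53

Answer: 53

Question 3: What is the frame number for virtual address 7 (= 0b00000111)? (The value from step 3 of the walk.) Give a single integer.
Answer: 52

Derivation:
vaddr = 7: l1_idx=0, l2_idx=0
L1[0] = 1; L2[1][0] = 52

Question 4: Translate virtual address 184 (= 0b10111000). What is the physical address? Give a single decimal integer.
Answer: 48

Derivation:
vaddr = 184 = 0b10111000
Split: l1_idx=2, l2_idx=7, offset=0
L1[2] = 0
L2[0][7] = 6
paddr = 6 * 8 + 0 = 48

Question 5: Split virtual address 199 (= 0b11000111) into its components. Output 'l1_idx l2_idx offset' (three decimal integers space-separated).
Answer: 3 0 7

Derivation:
vaddr = 199 = 0b11000111
  top 2 bits -> l1_idx = 3
  next 3 bits -> l2_idx = 0
  bottom 3 bits -> offset = 7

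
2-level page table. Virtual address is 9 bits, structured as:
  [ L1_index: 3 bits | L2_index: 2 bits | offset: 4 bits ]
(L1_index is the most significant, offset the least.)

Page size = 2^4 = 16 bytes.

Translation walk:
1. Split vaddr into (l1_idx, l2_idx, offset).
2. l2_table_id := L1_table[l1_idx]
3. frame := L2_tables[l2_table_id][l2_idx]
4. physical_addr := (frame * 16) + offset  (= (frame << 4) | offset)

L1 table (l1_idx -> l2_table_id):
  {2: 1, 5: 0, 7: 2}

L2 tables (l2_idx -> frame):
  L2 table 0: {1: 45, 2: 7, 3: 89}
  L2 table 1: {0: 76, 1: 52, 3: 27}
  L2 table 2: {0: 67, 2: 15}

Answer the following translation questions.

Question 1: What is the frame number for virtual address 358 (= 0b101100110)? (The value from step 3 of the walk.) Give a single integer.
vaddr = 358: l1_idx=5, l2_idx=2
L1[5] = 0; L2[0][2] = 7

Answer: 7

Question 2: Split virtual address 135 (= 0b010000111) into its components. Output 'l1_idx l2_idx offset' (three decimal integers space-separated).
vaddr = 135 = 0b010000111
  top 3 bits -> l1_idx = 2
  next 2 bits -> l2_idx = 0
  bottom 4 bits -> offset = 7

Answer: 2 0 7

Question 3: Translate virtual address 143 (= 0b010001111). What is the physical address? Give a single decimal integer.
vaddr = 143 = 0b010001111
Split: l1_idx=2, l2_idx=0, offset=15
L1[2] = 1
L2[1][0] = 76
paddr = 76 * 16 + 15 = 1231

Answer: 1231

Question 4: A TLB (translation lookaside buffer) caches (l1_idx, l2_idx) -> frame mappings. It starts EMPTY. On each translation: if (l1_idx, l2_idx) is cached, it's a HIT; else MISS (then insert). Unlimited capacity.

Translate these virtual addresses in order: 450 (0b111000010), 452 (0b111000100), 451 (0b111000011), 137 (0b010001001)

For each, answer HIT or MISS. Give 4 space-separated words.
Answer: MISS HIT HIT MISS

Derivation:
vaddr=450: (7,0) not in TLB -> MISS, insert
vaddr=452: (7,0) in TLB -> HIT
vaddr=451: (7,0) in TLB -> HIT
vaddr=137: (2,0) not in TLB -> MISS, insert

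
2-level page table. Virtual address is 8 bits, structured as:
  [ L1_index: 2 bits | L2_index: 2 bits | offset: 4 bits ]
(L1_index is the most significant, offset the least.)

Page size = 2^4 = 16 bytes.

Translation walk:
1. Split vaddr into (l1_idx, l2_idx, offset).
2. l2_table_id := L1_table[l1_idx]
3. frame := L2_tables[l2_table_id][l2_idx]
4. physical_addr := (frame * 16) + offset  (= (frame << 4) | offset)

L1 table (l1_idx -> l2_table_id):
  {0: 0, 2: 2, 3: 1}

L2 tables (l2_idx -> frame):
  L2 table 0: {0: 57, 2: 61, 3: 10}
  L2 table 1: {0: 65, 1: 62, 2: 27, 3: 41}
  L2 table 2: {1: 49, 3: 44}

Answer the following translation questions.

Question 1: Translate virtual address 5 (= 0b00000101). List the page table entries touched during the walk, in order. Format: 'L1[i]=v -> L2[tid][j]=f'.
Answer: L1[0]=0 -> L2[0][0]=57

Derivation:
vaddr = 5 = 0b00000101
Split: l1_idx=0, l2_idx=0, offset=5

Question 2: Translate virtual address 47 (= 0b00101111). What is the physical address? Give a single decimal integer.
Answer: 991

Derivation:
vaddr = 47 = 0b00101111
Split: l1_idx=0, l2_idx=2, offset=15
L1[0] = 0
L2[0][2] = 61
paddr = 61 * 16 + 15 = 991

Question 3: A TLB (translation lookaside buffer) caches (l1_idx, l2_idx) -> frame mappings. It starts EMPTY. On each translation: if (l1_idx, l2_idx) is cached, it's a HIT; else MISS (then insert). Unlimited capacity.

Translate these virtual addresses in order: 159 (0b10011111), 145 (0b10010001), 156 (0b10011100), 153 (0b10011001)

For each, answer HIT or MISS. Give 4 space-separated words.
Answer: MISS HIT HIT HIT

Derivation:
vaddr=159: (2,1) not in TLB -> MISS, insert
vaddr=145: (2,1) in TLB -> HIT
vaddr=156: (2,1) in TLB -> HIT
vaddr=153: (2,1) in TLB -> HIT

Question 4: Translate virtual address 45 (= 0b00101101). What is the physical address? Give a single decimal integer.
vaddr = 45 = 0b00101101
Split: l1_idx=0, l2_idx=2, offset=13
L1[0] = 0
L2[0][2] = 61
paddr = 61 * 16 + 13 = 989

Answer: 989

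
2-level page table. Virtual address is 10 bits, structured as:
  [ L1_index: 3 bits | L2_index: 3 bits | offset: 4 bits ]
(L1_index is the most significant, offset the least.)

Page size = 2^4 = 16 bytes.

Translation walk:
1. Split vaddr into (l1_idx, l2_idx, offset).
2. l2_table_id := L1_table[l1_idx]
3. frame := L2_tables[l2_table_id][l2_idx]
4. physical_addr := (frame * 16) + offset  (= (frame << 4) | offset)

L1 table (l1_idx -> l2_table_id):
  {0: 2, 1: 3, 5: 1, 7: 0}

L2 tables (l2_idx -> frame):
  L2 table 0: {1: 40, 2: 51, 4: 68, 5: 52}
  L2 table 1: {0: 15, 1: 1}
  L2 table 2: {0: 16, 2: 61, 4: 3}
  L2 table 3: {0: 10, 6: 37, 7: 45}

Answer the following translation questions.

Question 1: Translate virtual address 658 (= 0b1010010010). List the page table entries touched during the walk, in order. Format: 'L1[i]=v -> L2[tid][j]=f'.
vaddr = 658 = 0b1010010010
Split: l1_idx=5, l2_idx=1, offset=2

Answer: L1[5]=1 -> L2[1][1]=1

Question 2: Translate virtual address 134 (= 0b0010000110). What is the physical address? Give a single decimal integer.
vaddr = 134 = 0b0010000110
Split: l1_idx=1, l2_idx=0, offset=6
L1[1] = 3
L2[3][0] = 10
paddr = 10 * 16 + 6 = 166

Answer: 166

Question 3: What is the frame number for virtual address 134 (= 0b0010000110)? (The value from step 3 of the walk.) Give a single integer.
Answer: 10

Derivation:
vaddr = 134: l1_idx=1, l2_idx=0
L1[1] = 3; L2[3][0] = 10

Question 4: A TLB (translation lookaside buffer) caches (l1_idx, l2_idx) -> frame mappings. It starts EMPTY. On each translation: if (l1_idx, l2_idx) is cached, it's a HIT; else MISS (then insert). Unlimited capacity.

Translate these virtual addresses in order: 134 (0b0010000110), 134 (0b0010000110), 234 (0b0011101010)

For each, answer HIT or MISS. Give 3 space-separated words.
vaddr=134: (1,0) not in TLB -> MISS, insert
vaddr=134: (1,0) in TLB -> HIT
vaddr=234: (1,6) not in TLB -> MISS, insert

Answer: MISS HIT MISS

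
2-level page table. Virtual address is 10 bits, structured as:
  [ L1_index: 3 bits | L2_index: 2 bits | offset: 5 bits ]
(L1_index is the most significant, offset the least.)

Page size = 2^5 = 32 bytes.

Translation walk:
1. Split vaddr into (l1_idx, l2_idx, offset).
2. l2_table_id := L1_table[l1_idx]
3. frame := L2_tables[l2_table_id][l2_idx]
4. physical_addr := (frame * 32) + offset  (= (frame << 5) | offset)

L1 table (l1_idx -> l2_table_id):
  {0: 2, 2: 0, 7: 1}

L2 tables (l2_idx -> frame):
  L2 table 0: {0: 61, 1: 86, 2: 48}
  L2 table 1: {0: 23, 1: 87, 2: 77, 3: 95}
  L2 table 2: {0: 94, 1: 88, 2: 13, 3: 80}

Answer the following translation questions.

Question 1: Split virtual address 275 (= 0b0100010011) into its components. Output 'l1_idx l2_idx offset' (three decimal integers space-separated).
vaddr = 275 = 0b0100010011
  top 3 bits -> l1_idx = 2
  next 2 bits -> l2_idx = 0
  bottom 5 bits -> offset = 19

Answer: 2 0 19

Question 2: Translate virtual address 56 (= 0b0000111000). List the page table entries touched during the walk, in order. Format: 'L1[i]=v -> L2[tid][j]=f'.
Answer: L1[0]=2 -> L2[2][1]=88

Derivation:
vaddr = 56 = 0b0000111000
Split: l1_idx=0, l2_idx=1, offset=24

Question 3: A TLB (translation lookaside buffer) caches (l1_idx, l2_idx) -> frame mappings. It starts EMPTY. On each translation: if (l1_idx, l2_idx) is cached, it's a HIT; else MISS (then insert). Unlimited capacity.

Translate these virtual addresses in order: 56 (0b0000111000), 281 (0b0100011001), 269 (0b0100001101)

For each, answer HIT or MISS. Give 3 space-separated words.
Answer: MISS MISS HIT

Derivation:
vaddr=56: (0,1) not in TLB -> MISS, insert
vaddr=281: (2,0) not in TLB -> MISS, insert
vaddr=269: (2,0) in TLB -> HIT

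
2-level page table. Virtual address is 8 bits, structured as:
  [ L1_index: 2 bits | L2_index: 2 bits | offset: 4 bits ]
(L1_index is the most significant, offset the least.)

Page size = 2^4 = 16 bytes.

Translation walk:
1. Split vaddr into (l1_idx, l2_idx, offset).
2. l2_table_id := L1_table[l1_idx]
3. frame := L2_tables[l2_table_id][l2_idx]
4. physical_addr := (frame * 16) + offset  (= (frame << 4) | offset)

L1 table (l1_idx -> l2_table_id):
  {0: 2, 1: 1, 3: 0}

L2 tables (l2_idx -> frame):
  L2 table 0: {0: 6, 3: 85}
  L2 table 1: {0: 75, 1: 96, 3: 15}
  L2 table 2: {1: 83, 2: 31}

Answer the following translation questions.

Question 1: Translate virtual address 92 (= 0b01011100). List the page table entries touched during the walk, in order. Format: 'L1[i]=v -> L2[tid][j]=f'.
Answer: L1[1]=1 -> L2[1][1]=96

Derivation:
vaddr = 92 = 0b01011100
Split: l1_idx=1, l2_idx=1, offset=12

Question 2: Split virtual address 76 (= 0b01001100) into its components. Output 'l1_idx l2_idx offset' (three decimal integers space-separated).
vaddr = 76 = 0b01001100
  top 2 bits -> l1_idx = 1
  next 2 bits -> l2_idx = 0
  bottom 4 bits -> offset = 12

Answer: 1 0 12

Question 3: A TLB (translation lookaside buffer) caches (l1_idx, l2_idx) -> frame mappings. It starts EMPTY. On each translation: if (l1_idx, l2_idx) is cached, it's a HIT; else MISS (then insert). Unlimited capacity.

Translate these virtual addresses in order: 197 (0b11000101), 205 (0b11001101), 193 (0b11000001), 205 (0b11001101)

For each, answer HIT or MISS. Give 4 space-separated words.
Answer: MISS HIT HIT HIT

Derivation:
vaddr=197: (3,0) not in TLB -> MISS, insert
vaddr=205: (3,0) in TLB -> HIT
vaddr=193: (3,0) in TLB -> HIT
vaddr=205: (3,0) in TLB -> HIT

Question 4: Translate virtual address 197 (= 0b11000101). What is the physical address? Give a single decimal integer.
vaddr = 197 = 0b11000101
Split: l1_idx=3, l2_idx=0, offset=5
L1[3] = 0
L2[0][0] = 6
paddr = 6 * 16 + 5 = 101

Answer: 101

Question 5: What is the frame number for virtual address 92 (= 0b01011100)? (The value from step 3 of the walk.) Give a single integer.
vaddr = 92: l1_idx=1, l2_idx=1
L1[1] = 1; L2[1][1] = 96

Answer: 96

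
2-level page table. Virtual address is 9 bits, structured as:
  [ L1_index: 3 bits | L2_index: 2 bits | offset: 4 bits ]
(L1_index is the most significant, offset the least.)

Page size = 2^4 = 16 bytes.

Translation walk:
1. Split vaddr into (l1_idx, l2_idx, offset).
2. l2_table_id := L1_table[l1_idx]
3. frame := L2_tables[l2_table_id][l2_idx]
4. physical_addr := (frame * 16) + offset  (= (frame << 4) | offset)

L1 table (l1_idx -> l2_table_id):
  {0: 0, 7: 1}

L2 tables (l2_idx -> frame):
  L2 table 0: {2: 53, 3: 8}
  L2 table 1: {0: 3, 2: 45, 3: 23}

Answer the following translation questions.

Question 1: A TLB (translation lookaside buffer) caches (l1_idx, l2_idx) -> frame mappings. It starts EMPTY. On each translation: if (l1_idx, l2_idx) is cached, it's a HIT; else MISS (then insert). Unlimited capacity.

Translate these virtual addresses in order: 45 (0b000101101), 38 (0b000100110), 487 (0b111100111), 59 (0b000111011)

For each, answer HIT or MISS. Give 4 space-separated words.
Answer: MISS HIT MISS MISS

Derivation:
vaddr=45: (0,2) not in TLB -> MISS, insert
vaddr=38: (0,2) in TLB -> HIT
vaddr=487: (7,2) not in TLB -> MISS, insert
vaddr=59: (0,3) not in TLB -> MISS, insert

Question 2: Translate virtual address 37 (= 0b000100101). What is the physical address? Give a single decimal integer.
vaddr = 37 = 0b000100101
Split: l1_idx=0, l2_idx=2, offset=5
L1[0] = 0
L2[0][2] = 53
paddr = 53 * 16 + 5 = 853

Answer: 853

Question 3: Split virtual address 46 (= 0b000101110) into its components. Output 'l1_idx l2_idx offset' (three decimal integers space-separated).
vaddr = 46 = 0b000101110
  top 3 bits -> l1_idx = 0
  next 2 bits -> l2_idx = 2
  bottom 4 bits -> offset = 14

Answer: 0 2 14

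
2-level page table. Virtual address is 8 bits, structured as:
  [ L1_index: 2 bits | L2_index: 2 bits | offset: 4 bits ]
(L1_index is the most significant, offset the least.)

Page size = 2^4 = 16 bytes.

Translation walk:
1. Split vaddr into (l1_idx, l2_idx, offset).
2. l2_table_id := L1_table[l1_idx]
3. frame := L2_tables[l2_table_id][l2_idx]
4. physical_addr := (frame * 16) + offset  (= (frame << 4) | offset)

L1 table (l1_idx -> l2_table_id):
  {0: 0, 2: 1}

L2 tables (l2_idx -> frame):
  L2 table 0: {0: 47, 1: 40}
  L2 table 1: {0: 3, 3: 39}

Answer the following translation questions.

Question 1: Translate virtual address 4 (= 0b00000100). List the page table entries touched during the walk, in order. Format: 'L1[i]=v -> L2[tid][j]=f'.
Answer: L1[0]=0 -> L2[0][0]=47

Derivation:
vaddr = 4 = 0b00000100
Split: l1_idx=0, l2_idx=0, offset=4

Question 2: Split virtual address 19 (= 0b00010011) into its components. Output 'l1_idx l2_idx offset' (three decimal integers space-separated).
Answer: 0 1 3

Derivation:
vaddr = 19 = 0b00010011
  top 2 bits -> l1_idx = 0
  next 2 bits -> l2_idx = 1
  bottom 4 bits -> offset = 3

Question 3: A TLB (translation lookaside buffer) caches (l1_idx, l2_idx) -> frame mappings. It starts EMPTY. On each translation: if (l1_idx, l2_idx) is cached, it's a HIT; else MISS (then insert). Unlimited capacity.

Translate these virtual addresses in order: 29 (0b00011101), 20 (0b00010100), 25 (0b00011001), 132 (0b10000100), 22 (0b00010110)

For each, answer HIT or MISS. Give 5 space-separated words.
Answer: MISS HIT HIT MISS HIT

Derivation:
vaddr=29: (0,1) not in TLB -> MISS, insert
vaddr=20: (0,1) in TLB -> HIT
vaddr=25: (0,1) in TLB -> HIT
vaddr=132: (2,0) not in TLB -> MISS, insert
vaddr=22: (0,1) in TLB -> HIT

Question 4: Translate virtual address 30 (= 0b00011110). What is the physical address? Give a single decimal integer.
Answer: 654

Derivation:
vaddr = 30 = 0b00011110
Split: l1_idx=0, l2_idx=1, offset=14
L1[0] = 0
L2[0][1] = 40
paddr = 40 * 16 + 14 = 654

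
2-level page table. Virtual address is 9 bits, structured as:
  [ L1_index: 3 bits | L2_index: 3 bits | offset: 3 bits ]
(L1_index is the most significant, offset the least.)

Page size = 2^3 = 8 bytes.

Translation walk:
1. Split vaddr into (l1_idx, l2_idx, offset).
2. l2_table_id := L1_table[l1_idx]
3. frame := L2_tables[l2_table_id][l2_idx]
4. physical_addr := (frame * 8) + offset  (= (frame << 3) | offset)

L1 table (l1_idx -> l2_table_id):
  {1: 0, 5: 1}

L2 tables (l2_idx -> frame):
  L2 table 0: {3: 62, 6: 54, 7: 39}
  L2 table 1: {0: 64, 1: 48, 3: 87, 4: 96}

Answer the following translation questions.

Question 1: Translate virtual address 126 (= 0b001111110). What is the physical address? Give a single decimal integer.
Answer: 318

Derivation:
vaddr = 126 = 0b001111110
Split: l1_idx=1, l2_idx=7, offset=6
L1[1] = 0
L2[0][7] = 39
paddr = 39 * 8 + 6 = 318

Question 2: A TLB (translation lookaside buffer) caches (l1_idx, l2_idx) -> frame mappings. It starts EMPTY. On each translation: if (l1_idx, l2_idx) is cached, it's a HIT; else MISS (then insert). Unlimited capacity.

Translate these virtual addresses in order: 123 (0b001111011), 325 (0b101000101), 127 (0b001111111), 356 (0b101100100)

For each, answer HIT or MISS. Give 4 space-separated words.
vaddr=123: (1,7) not in TLB -> MISS, insert
vaddr=325: (5,0) not in TLB -> MISS, insert
vaddr=127: (1,7) in TLB -> HIT
vaddr=356: (5,4) not in TLB -> MISS, insert

Answer: MISS MISS HIT MISS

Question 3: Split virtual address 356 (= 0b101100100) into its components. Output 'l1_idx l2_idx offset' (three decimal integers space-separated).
vaddr = 356 = 0b101100100
  top 3 bits -> l1_idx = 5
  next 3 bits -> l2_idx = 4
  bottom 3 bits -> offset = 4

Answer: 5 4 4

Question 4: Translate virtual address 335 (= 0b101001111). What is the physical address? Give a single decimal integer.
vaddr = 335 = 0b101001111
Split: l1_idx=5, l2_idx=1, offset=7
L1[5] = 1
L2[1][1] = 48
paddr = 48 * 8 + 7 = 391

Answer: 391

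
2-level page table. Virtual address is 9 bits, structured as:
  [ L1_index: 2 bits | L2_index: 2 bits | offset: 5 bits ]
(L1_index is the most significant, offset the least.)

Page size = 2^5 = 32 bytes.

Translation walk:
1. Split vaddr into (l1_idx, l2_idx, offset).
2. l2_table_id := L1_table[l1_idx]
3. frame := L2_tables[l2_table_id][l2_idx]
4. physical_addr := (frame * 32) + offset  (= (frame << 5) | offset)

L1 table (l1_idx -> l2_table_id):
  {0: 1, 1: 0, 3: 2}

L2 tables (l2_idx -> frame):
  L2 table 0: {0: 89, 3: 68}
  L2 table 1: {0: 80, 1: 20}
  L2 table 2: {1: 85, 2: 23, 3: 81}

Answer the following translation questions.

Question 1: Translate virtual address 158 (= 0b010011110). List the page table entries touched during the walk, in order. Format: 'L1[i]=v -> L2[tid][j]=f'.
Answer: L1[1]=0 -> L2[0][0]=89

Derivation:
vaddr = 158 = 0b010011110
Split: l1_idx=1, l2_idx=0, offset=30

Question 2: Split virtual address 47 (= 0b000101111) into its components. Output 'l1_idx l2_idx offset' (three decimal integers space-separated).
Answer: 0 1 15

Derivation:
vaddr = 47 = 0b000101111
  top 2 bits -> l1_idx = 0
  next 2 bits -> l2_idx = 1
  bottom 5 bits -> offset = 15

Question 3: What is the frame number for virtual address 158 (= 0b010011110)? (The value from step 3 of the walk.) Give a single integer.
Answer: 89

Derivation:
vaddr = 158: l1_idx=1, l2_idx=0
L1[1] = 0; L2[0][0] = 89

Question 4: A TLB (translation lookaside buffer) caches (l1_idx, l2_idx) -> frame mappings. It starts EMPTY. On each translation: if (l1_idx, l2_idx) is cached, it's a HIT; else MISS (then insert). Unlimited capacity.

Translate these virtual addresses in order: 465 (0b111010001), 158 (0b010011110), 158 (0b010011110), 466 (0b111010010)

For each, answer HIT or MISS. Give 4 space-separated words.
vaddr=465: (3,2) not in TLB -> MISS, insert
vaddr=158: (1,0) not in TLB -> MISS, insert
vaddr=158: (1,0) in TLB -> HIT
vaddr=466: (3,2) in TLB -> HIT

Answer: MISS MISS HIT HIT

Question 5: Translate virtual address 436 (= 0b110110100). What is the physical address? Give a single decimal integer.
Answer: 2740

Derivation:
vaddr = 436 = 0b110110100
Split: l1_idx=3, l2_idx=1, offset=20
L1[3] = 2
L2[2][1] = 85
paddr = 85 * 32 + 20 = 2740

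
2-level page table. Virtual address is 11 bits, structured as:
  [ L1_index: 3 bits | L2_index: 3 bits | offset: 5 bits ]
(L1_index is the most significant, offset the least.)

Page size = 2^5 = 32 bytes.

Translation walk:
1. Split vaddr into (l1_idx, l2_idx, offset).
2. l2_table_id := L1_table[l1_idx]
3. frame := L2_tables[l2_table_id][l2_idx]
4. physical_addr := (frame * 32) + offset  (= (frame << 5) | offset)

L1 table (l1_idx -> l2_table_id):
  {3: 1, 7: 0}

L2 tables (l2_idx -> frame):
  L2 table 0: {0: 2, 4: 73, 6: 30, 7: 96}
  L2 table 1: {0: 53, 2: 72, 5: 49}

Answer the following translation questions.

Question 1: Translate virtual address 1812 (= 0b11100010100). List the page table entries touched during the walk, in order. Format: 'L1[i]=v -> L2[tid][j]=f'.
vaddr = 1812 = 0b11100010100
Split: l1_idx=7, l2_idx=0, offset=20

Answer: L1[7]=0 -> L2[0][0]=2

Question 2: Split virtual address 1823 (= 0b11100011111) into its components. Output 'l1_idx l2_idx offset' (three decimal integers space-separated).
Answer: 7 0 31

Derivation:
vaddr = 1823 = 0b11100011111
  top 3 bits -> l1_idx = 7
  next 3 bits -> l2_idx = 0
  bottom 5 bits -> offset = 31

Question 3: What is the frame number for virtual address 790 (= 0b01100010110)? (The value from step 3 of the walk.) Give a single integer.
Answer: 53

Derivation:
vaddr = 790: l1_idx=3, l2_idx=0
L1[3] = 1; L2[1][0] = 53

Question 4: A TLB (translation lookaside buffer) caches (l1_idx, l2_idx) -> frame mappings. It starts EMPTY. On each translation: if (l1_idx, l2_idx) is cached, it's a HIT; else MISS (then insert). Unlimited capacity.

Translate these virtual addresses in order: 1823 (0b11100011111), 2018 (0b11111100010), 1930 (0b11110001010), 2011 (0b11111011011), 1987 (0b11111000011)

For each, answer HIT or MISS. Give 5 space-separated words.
vaddr=1823: (7,0) not in TLB -> MISS, insert
vaddr=2018: (7,7) not in TLB -> MISS, insert
vaddr=1930: (7,4) not in TLB -> MISS, insert
vaddr=2011: (7,6) not in TLB -> MISS, insert
vaddr=1987: (7,6) in TLB -> HIT

Answer: MISS MISS MISS MISS HIT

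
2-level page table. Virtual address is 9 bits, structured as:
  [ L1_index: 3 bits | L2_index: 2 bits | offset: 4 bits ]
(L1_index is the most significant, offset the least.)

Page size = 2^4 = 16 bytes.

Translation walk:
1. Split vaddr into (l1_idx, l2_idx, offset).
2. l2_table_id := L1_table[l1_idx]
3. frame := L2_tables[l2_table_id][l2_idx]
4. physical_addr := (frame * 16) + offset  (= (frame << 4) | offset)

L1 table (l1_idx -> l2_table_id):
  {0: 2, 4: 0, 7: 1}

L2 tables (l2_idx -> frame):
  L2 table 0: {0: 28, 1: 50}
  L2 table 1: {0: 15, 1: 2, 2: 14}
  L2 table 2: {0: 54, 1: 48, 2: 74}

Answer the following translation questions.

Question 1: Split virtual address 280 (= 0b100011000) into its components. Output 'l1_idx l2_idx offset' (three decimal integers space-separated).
Answer: 4 1 8

Derivation:
vaddr = 280 = 0b100011000
  top 3 bits -> l1_idx = 4
  next 2 bits -> l2_idx = 1
  bottom 4 bits -> offset = 8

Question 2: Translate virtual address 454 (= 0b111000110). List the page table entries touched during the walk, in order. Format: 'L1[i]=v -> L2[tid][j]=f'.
Answer: L1[7]=1 -> L2[1][0]=15

Derivation:
vaddr = 454 = 0b111000110
Split: l1_idx=7, l2_idx=0, offset=6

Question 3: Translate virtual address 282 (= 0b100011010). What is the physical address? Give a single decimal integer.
vaddr = 282 = 0b100011010
Split: l1_idx=4, l2_idx=1, offset=10
L1[4] = 0
L2[0][1] = 50
paddr = 50 * 16 + 10 = 810

Answer: 810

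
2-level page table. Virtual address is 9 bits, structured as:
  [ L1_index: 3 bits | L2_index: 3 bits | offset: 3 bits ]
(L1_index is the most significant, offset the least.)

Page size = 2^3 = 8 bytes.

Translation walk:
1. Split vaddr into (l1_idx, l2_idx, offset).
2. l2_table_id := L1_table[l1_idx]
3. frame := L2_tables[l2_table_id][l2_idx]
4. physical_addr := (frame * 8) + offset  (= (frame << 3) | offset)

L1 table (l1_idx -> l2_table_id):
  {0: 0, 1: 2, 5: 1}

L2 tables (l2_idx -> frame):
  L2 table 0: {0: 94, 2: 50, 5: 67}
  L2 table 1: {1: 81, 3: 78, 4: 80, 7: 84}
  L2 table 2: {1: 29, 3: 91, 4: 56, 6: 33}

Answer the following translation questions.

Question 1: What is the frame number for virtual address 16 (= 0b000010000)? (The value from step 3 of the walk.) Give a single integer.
Answer: 50

Derivation:
vaddr = 16: l1_idx=0, l2_idx=2
L1[0] = 0; L2[0][2] = 50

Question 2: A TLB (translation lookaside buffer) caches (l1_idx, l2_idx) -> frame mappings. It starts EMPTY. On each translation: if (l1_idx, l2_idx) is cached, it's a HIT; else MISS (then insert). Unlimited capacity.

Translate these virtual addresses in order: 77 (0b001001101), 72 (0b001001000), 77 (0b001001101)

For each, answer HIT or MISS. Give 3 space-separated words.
vaddr=77: (1,1) not in TLB -> MISS, insert
vaddr=72: (1,1) in TLB -> HIT
vaddr=77: (1,1) in TLB -> HIT

Answer: MISS HIT HIT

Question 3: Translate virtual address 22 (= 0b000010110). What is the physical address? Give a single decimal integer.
vaddr = 22 = 0b000010110
Split: l1_idx=0, l2_idx=2, offset=6
L1[0] = 0
L2[0][2] = 50
paddr = 50 * 8 + 6 = 406

Answer: 406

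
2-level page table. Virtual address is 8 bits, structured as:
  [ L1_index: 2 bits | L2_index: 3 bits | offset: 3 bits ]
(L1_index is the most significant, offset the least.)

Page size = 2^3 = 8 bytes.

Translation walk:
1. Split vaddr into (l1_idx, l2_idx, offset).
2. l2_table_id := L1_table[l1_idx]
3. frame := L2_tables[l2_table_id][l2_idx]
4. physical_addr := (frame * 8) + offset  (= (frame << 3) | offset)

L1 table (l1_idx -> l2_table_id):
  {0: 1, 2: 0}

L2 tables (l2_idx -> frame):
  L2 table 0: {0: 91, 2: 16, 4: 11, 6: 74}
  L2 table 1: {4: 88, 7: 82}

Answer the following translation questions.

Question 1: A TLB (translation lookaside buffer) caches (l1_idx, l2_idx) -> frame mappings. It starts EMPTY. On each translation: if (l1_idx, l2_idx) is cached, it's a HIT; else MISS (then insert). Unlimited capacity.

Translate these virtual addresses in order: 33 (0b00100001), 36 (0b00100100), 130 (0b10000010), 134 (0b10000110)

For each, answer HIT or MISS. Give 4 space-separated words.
vaddr=33: (0,4) not in TLB -> MISS, insert
vaddr=36: (0,4) in TLB -> HIT
vaddr=130: (2,0) not in TLB -> MISS, insert
vaddr=134: (2,0) in TLB -> HIT

Answer: MISS HIT MISS HIT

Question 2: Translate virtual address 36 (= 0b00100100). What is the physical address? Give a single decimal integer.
Answer: 708

Derivation:
vaddr = 36 = 0b00100100
Split: l1_idx=0, l2_idx=4, offset=4
L1[0] = 1
L2[1][4] = 88
paddr = 88 * 8 + 4 = 708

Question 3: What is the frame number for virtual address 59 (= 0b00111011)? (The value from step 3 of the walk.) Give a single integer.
Answer: 82

Derivation:
vaddr = 59: l1_idx=0, l2_idx=7
L1[0] = 1; L2[1][7] = 82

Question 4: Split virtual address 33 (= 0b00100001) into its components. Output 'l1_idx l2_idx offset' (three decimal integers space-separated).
Answer: 0 4 1

Derivation:
vaddr = 33 = 0b00100001
  top 2 bits -> l1_idx = 0
  next 3 bits -> l2_idx = 4
  bottom 3 bits -> offset = 1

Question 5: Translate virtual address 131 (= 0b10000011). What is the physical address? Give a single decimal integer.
Answer: 731

Derivation:
vaddr = 131 = 0b10000011
Split: l1_idx=2, l2_idx=0, offset=3
L1[2] = 0
L2[0][0] = 91
paddr = 91 * 8 + 3 = 731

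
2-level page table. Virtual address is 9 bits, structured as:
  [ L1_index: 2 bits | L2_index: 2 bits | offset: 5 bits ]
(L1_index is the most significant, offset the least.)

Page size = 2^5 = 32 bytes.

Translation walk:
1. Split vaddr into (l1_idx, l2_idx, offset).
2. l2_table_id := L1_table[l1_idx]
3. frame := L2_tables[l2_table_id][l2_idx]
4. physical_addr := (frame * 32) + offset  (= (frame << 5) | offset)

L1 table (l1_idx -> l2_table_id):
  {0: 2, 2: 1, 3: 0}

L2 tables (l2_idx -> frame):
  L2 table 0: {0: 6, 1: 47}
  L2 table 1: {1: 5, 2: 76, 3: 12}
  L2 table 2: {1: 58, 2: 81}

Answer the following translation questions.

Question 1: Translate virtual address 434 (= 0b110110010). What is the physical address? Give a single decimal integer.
Answer: 1522

Derivation:
vaddr = 434 = 0b110110010
Split: l1_idx=3, l2_idx=1, offset=18
L1[3] = 0
L2[0][1] = 47
paddr = 47 * 32 + 18 = 1522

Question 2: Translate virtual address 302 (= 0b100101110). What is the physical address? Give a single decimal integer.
vaddr = 302 = 0b100101110
Split: l1_idx=2, l2_idx=1, offset=14
L1[2] = 1
L2[1][1] = 5
paddr = 5 * 32 + 14 = 174

Answer: 174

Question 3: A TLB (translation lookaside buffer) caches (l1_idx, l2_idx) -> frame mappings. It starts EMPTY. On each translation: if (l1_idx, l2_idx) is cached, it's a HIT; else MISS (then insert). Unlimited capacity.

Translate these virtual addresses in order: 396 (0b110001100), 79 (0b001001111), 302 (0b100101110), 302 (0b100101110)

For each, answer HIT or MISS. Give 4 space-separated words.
vaddr=396: (3,0) not in TLB -> MISS, insert
vaddr=79: (0,2) not in TLB -> MISS, insert
vaddr=302: (2,1) not in TLB -> MISS, insert
vaddr=302: (2,1) in TLB -> HIT

Answer: MISS MISS MISS HIT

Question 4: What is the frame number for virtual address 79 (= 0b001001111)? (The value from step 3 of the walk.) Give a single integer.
Answer: 81

Derivation:
vaddr = 79: l1_idx=0, l2_idx=2
L1[0] = 2; L2[2][2] = 81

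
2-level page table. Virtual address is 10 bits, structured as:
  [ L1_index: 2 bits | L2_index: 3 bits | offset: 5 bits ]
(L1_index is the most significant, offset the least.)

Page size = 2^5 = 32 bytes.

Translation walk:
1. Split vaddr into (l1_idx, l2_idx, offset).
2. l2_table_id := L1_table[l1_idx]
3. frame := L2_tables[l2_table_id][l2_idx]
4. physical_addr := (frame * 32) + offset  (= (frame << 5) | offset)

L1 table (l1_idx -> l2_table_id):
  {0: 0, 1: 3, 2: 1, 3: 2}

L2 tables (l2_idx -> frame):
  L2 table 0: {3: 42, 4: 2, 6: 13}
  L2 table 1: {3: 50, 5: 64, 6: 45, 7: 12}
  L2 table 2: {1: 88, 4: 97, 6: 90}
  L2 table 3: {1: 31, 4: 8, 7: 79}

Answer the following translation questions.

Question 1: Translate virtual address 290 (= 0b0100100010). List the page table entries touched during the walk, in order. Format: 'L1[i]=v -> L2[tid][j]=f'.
vaddr = 290 = 0b0100100010
Split: l1_idx=1, l2_idx=1, offset=2

Answer: L1[1]=3 -> L2[3][1]=31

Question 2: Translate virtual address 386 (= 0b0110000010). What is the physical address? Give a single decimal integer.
vaddr = 386 = 0b0110000010
Split: l1_idx=1, l2_idx=4, offset=2
L1[1] = 3
L2[3][4] = 8
paddr = 8 * 32 + 2 = 258

Answer: 258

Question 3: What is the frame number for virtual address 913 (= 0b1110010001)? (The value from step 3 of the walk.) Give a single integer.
Answer: 97

Derivation:
vaddr = 913: l1_idx=3, l2_idx=4
L1[3] = 2; L2[2][4] = 97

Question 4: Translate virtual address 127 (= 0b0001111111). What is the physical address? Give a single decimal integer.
vaddr = 127 = 0b0001111111
Split: l1_idx=0, l2_idx=3, offset=31
L1[0] = 0
L2[0][3] = 42
paddr = 42 * 32 + 31 = 1375

Answer: 1375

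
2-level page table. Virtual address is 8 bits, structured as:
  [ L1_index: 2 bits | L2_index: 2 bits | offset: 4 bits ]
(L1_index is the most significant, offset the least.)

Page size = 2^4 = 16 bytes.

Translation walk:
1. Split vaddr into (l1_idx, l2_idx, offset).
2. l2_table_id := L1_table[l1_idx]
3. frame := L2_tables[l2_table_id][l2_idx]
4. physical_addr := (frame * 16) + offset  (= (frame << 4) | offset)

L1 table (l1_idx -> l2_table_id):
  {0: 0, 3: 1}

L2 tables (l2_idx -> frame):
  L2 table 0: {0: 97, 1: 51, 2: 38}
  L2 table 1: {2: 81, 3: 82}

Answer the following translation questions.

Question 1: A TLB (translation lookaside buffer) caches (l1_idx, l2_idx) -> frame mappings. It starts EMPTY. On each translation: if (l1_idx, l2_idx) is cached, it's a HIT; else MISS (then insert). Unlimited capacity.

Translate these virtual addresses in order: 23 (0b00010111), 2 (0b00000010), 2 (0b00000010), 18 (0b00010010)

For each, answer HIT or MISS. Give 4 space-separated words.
Answer: MISS MISS HIT HIT

Derivation:
vaddr=23: (0,1) not in TLB -> MISS, insert
vaddr=2: (0,0) not in TLB -> MISS, insert
vaddr=2: (0,0) in TLB -> HIT
vaddr=18: (0,1) in TLB -> HIT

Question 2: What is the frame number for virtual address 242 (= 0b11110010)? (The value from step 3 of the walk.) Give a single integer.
vaddr = 242: l1_idx=3, l2_idx=3
L1[3] = 1; L2[1][3] = 82

Answer: 82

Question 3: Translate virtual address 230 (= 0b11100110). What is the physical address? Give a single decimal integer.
vaddr = 230 = 0b11100110
Split: l1_idx=3, l2_idx=2, offset=6
L1[3] = 1
L2[1][2] = 81
paddr = 81 * 16 + 6 = 1302

Answer: 1302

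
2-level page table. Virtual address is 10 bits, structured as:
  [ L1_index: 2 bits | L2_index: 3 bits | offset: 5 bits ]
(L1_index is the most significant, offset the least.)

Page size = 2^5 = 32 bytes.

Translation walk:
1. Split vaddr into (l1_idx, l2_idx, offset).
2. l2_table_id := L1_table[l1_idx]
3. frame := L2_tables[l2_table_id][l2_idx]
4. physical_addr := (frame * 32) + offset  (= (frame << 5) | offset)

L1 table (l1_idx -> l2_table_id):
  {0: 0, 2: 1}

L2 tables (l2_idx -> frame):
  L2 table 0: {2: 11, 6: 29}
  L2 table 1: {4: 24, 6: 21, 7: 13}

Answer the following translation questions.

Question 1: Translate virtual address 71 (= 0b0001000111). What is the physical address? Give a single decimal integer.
Answer: 359

Derivation:
vaddr = 71 = 0b0001000111
Split: l1_idx=0, l2_idx=2, offset=7
L1[0] = 0
L2[0][2] = 11
paddr = 11 * 32 + 7 = 359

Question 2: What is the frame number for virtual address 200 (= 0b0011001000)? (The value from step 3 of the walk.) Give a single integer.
Answer: 29

Derivation:
vaddr = 200: l1_idx=0, l2_idx=6
L1[0] = 0; L2[0][6] = 29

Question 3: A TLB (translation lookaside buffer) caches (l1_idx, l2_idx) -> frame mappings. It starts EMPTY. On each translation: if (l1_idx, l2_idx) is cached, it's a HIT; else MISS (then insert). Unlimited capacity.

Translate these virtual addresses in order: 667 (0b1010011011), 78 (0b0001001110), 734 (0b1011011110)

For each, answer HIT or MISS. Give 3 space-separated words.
vaddr=667: (2,4) not in TLB -> MISS, insert
vaddr=78: (0,2) not in TLB -> MISS, insert
vaddr=734: (2,6) not in TLB -> MISS, insert

Answer: MISS MISS MISS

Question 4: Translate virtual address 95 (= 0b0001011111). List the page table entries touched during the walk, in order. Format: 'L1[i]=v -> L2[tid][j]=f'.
vaddr = 95 = 0b0001011111
Split: l1_idx=0, l2_idx=2, offset=31

Answer: L1[0]=0 -> L2[0][2]=11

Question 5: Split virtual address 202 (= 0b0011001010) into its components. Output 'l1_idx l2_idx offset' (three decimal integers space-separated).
vaddr = 202 = 0b0011001010
  top 2 bits -> l1_idx = 0
  next 3 bits -> l2_idx = 6
  bottom 5 bits -> offset = 10

Answer: 0 6 10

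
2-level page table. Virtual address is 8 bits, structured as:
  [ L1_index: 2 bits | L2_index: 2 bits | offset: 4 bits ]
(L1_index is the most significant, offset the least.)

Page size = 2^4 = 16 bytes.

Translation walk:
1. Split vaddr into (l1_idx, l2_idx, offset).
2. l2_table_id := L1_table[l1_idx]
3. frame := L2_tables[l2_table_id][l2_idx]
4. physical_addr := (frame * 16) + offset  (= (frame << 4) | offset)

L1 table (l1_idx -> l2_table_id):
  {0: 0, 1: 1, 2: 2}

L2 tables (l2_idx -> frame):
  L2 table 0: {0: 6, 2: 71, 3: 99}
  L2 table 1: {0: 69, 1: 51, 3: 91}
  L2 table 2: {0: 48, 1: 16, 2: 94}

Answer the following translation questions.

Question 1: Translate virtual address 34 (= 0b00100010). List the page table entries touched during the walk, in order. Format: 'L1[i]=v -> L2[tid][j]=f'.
vaddr = 34 = 0b00100010
Split: l1_idx=0, l2_idx=2, offset=2

Answer: L1[0]=0 -> L2[0][2]=71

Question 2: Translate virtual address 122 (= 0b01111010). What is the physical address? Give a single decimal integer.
Answer: 1466

Derivation:
vaddr = 122 = 0b01111010
Split: l1_idx=1, l2_idx=3, offset=10
L1[1] = 1
L2[1][3] = 91
paddr = 91 * 16 + 10 = 1466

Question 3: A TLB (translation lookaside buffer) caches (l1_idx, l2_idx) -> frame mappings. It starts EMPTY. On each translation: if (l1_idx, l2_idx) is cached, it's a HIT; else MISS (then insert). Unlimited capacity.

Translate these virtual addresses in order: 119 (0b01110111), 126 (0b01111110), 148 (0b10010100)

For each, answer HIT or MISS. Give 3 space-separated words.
vaddr=119: (1,3) not in TLB -> MISS, insert
vaddr=126: (1,3) in TLB -> HIT
vaddr=148: (2,1) not in TLB -> MISS, insert

Answer: MISS HIT MISS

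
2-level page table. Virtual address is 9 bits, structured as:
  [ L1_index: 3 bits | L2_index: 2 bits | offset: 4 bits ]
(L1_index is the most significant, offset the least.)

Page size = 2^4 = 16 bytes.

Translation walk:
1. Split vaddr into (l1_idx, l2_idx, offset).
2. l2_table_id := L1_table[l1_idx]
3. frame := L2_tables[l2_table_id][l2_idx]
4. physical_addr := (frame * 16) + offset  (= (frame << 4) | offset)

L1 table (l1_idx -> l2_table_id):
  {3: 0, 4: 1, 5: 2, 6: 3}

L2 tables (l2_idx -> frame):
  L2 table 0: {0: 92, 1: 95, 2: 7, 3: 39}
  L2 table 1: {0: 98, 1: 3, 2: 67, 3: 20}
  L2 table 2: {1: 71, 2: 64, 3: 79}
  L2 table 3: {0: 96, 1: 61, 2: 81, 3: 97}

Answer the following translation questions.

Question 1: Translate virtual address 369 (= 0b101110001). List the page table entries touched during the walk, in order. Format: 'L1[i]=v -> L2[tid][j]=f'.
vaddr = 369 = 0b101110001
Split: l1_idx=5, l2_idx=3, offset=1

Answer: L1[5]=2 -> L2[2][3]=79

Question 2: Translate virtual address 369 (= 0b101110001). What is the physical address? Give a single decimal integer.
vaddr = 369 = 0b101110001
Split: l1_idx=5, l2_idx=3, offset=1
L1[5] = 2
L2[2][3] = 79
paddr = 79 * 16 + 1 = 1265

Answer: 1265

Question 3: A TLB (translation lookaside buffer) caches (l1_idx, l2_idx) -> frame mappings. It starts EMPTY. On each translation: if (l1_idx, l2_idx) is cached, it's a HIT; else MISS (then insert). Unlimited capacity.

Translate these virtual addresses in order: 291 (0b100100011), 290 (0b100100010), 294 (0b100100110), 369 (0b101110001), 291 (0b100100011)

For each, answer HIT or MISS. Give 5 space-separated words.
Answer: MISS HIT HIT MISS HIT

Derivation:
vaddr=291: (4,2) not in TLB -> MISS, insert
vaddr=290: (4,2) in TLB -> HIT
vaddr=294: (4,2) in TLB -> HIT
vaddr=369: (5,3) not in TLB -> MISS, insert
vaddr=291: (4,2) in TLB -> HIT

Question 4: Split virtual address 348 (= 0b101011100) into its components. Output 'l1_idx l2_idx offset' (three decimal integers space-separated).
Answer: 5 1 12

Derivation:
vaddr = 348 = 0b101011100
  top 3 bits -> l1_idx = 5
  next 2 bits -> l2_idx = 1
  bottom 4 bits -> offset = 12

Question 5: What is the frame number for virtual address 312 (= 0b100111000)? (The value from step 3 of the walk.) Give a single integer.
Answer: 20

Derivation:
vaddr = 312: l1_idx=4, l2_idx=3
L1[4] = 1; L2[1][3] = 20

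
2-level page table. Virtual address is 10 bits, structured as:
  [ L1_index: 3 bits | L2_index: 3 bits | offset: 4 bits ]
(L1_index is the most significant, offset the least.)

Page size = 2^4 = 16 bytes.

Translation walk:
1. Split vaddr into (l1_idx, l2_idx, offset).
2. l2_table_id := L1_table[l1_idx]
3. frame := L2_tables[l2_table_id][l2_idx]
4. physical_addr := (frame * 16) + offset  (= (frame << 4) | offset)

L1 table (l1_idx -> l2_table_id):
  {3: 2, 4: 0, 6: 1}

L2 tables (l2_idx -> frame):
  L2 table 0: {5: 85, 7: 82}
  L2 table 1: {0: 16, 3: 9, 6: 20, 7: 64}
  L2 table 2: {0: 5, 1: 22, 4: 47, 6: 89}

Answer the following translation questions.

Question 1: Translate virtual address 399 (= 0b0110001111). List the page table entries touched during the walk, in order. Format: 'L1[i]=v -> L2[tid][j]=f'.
vaddr = 399 = 0b0110001111
Split: l1_idx=3, l2_idx=0, offset=15

Answer: L1[3]=2 -> L2[2][0]=5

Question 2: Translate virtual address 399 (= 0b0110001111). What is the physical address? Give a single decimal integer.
Answer: 95

Derivation:
vaddr = 399 = 0b0110001111
Split: l1_idx=3, l2_idx=0, offset=15
L1[3] = 2
L2[2][0] = 5
paddr = 5 * 16 + 15 = 95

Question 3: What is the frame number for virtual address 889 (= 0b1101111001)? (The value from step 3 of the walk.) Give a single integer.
Answer: 64

Derivation:
vaddr = 889: l1_idx=6, l2_idx=7
L1[6] = 1; L2[1][7] = 64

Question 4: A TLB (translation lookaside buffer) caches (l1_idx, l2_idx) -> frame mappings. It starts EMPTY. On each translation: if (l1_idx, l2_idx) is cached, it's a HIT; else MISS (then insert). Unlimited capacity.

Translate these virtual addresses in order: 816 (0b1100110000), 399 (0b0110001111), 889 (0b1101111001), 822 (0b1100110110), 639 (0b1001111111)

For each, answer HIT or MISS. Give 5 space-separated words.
Answer: MISS MISS MISS HIT MISS

Derivation:
vaddr=816: (6,3) not in TLB -> MISS, insert
vaddr=399: (3,0) not in TLB -> MISS, insert
vaddr=889: (6,7) not in TLB -> MISS, insert
vaddr=822: (6,3) in TLB -> HIT
vaddr=639: (4,7) not in TLB -> MISS, insert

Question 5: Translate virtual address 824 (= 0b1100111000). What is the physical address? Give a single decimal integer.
Answer: 152

Derivation:
vaddr = 824 = 0b1100111000
Split: l1_idx=6, l2_idx=3, offset=8
L1[6] = 1
L2[1][3] = 9
paddr = 9 * 16 + 8 = 152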